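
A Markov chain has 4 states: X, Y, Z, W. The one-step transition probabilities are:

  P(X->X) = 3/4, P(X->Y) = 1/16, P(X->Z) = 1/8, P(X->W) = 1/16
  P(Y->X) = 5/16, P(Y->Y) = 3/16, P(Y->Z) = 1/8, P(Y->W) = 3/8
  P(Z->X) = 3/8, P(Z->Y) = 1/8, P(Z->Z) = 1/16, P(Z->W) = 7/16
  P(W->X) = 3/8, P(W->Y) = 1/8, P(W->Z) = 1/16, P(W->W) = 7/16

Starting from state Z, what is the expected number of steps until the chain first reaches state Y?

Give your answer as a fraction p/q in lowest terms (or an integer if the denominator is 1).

Answer: 80/7

Derivation:
Let h_i = expected steps to first reach Y from state i.
Boundary: h_Y = 0.
First-step equations for the other states:
  h_X = 1 + 3/4*h_X + 1/16*h_Y + 1/8*h_Z + 1/16*h_W
  h_Z = 1 + 3/8*h_X + 1/8*h_Y + 1/16*h_Z + 7/16*h_W
  h_W = 1 + 3/8*h_X + 1/8*h_Y + 1/16*h_Z + 7/16*h_W

Substituting h_Y = 0 and rearranging gives the linear system (I - Q) h = 1:
  [1/4, -1/8, -1/16] . (h_X, h_Z, h_W) = 1
  [-3/8, 15/16, -7/16] . (h_X, h_Z, h_W) = 1
  [-3/8, -1/16, 9/16] . (h_X, h_Z, h_W) = 1

Solving yields:
  h_X = 88/7
  h_Z = 80/7
  h_W = 80/7

Starting state is Z, so the expected hitting time is h_Z = 80/7.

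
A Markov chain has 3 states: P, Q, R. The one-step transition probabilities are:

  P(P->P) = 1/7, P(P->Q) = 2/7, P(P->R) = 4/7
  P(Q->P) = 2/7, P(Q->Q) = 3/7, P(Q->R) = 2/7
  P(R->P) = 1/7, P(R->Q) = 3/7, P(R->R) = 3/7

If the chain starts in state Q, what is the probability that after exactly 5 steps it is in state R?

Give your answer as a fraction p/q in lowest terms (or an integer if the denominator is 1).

Computing P^5 by repeated multiplication:
P^1 =
  P: [1/7, 2/7, 4/7]
  Q: [2/7, 3/7, 2/7]
  R: [1/7, 3/7, 3/7]
P^2 =
  P: [9/49, 20/49, 20/49]
  Q: [10/49, 19/49, 20/49]
  R: [10/49, 20/49, 19/49]
P^3 =
  P: [69/343, 138/343, 136/343]
  Q: [68/343, 137/343, 138/343]
  R: [69/343, 137/343, 137/343]
P^4 =
  P: [481/2401, 960/2401, 960/2401]
  Q: [480/2401, 961/2401, 960/2401]
  R: [480/2401, 960/2401, 961/2401]
P^5 =
  P: [3361/16807, 6722/16807, 6724/16807]
  Q: [3362/16807, 6723/16807, 6722/16807]
  R: [3361/16807, 6723/16807, 6723/16807]

(P^5)[Q -> R] = 6722/16807

Answer: 6722/16807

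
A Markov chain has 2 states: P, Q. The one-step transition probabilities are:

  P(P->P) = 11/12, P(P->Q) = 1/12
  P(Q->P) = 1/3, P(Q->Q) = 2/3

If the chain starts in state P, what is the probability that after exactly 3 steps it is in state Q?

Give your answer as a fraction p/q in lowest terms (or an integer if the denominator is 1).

Answer: 277/1728

Derivation:
Computing P^3 by repeated multiplication:
P^1 =
  P: [11/12, 1/12]
  Q: [1/3, 2/3]
P^2 =
  P: [125/144, 19/144]
  Q: [19/36, 17/36]
P^3 =
  P: [1451/1728, 277/1728]
  Q: [277/432, 155/432]

(P^3)[P -> Q] = 277/1728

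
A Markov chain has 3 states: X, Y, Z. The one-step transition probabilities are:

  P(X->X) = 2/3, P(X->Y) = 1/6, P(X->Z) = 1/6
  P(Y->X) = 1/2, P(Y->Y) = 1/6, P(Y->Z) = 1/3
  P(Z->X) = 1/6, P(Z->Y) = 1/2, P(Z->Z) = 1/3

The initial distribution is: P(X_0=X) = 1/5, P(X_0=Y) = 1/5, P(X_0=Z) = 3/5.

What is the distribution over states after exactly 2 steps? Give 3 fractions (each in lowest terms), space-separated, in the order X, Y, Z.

Propagating the distribution step by step (d_{t+1} = d_t * P):
d_0 = (X=1/5, Y=1/5, Z=3/5)
  d_1[X] = 1/5*2/3 + 1/5*1/2 + 3/5*1/6 = 1/3
  d_1[Y] = 1/5*1/6 + 1/5*1/6 + 3/5*1/2 = 11/30
  d_1[Z] = 1/5*1/6 + 1/5*1/3 + 3/5*1/3 = 3/10
d_1 = (X=1/3, Y=11/30, Z=3/10)
  d_2[X] = 1/3*2/3 + 11/30*1/2 + 3/10*1/6 = 41/90
  d_2[Y] = 1/3*1/6 + 11/30*1/6 + 3/10*1/2 = 4/15
  d_2[Z] = 1/3*1/6 + 11/30*1/3 + 3/10*1/3 = 5/18
d_2 = (X=41/90, Y=4/15, Z=5/18)

Answer: 41/90 4/15 5/18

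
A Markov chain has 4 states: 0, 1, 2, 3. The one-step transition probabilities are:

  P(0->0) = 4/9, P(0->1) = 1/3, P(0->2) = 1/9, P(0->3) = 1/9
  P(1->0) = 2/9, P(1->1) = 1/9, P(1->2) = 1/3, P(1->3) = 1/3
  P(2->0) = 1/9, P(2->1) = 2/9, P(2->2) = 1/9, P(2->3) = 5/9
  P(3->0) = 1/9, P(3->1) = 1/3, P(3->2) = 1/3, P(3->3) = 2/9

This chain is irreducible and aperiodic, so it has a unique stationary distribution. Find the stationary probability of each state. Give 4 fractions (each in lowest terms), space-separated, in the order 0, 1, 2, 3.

Answer: 151/724 91/362 85/362 221/724

Derivation:
The stationary distribution satisfies pi = pi * P, i.e.:
  pi_0 = 4/9*pi_0 + 2/9*pi_1 + 1/9*pi_2 + 1/9*pi_3
  pi_1 = 1/3*pi_0 + 1/9*pi_1 + 2/9*pi_2 + 1/3*pi_3
  pi_2 = 1/9*pi_0 + 1/3*pi_1 + 1/9*pi_2 + 1/3*pi_3
  pi_3 = 1/9*pi_0 + 1/3*pi_1 + 5/9*pi_2 + 2/9*pi_3
with normalization: pi_0 + pi_1 + pi_2 + pi_3 = 1.

Using the first 3 balance equations plus normalization, the linear system A*pi = b is:
  [-5/9, 2/9, 1/9, 1/9] . pi = 0
  [1/3, -8/9, 2/9, 1/3] . pi = 0
  [1/9, 1/3, -8/9, 1/3] . pi = 0
  [1, 1, 1, 1] . pi = 1

Solving yields:
  pi_0 = 151/724
  pi_1 = 91/362
  pi_2 = 85/362
  pi_3 = 221/724

Verification (pi * P):
  151/724*4/9 + 91/362*2/9 + 85/362*1/9 + 221/724*1/9 = 151/724 = pi_0  (ok)
  151/724*1/3 + 91/362*1/9 + 85/362*2/9 + 221/724*1/3 = 91/362 = pi_1  (ok)
  151/724*1/9 + 91/362*1/3 + 85/362*1/9 + 221/724*1/3 = 85/362 = pi_2  (ok)
  151/724*1/9 + 91/362*1/3 + 85/362*5/9 + 221/724*2/9 = 221/724 = pi_3  (ok)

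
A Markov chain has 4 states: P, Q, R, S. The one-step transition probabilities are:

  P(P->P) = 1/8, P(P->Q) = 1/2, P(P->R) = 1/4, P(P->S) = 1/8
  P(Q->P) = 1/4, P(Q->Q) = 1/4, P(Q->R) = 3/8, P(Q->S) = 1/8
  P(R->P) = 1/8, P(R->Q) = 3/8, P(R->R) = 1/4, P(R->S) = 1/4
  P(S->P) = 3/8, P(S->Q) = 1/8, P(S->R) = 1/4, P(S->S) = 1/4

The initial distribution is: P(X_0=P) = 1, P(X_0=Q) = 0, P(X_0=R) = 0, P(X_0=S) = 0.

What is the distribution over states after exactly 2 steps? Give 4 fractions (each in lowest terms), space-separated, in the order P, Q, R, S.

Propagating the distribution step by step (d_{t+1} = d_t * P):
d_0 = (P=1, Q=0, R=0, S=0)
  d_1[P] = 1*1/8 + 0*1/4 + 0*1/8 + 0*3/8 = 1/8
  d_1[Q] = 1*1/2 + 0*1/4 + 0*3/8 + 0*1/8 = 1/2
  d_1[R] = 1*1/4 + 0*3/8 + 0*1/4 + 0*1/4 = 1/4
  d_1[S] = 1*1/8 + 0*1/8 + 0*1/4 + 0*1/4 = 1/8
d_1 = (P=1/8, Q=1/2, R=1/4, S=1/8)
  d_2[P] = 1/8*1/8 + 1/2*1/4 + 1/4*1/8 + 1/8*3/8 = 7/32
  d_2[Q] = 1/8*1/2 + 1/2*1/4 + 1/4*3/8 + 1/8*1/8 = 19/64
  d_2[R] = 1/8*1/4 + 1/2*3/8 + 1/4*1/4 + 1/8*1/4 = 5/16
  d_2[S] = 1/8*1/8 + 1/2*1/8 + 1/4*1/4 + 1/8*1/4 = 11/64
d_2 = (P=7/32, Q=19/64, R=5/16, S=11/64)

Answer: 7/32 19/64 5/16 11/64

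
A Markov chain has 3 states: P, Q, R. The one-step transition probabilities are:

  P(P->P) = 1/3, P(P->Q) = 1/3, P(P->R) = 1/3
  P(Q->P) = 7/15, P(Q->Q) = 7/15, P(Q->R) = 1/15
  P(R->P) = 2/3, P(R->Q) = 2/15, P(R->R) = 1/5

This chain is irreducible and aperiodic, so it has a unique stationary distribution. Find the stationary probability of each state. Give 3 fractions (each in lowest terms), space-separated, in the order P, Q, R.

The stationary distribution satisfies pi = pi * P, i.e.:
  pi_P = 1/3*pi_P + 7/15*pi_Q + 2/3*pi_R
  pi_Q = 1/3*pi_P + 7/15*pi_Q + 2/15*pi_R
  pi_R = 1/3*pi_P + 1/15*pi_Q + 1/5*pi_R
with normalization: pi_P + pi_Q + pi_R = 1.

Using the first 2 balance equations plus normalization, the linear system A*pi = b is:
  [-2/3, 7/15, 2/3] . pi = 0
  [1/3, -8/15, 2/15] . pi = 0
  [1, 1, 1] . pi = 1

Solving yields:
  pi_P = 94/209
  pi_Q = 70/209
  pi_R = 45/209

Verification (pi * P):
  94/209*1/3 + 70/209*7/15 + 45/209*2/3 = 94/209 = pi_P  (ok)
  94/209*1/3 + 70/209*7/15 + 45/209*2/15 = 70/209 = pi_Q  (ok)
  94/209*1/3 + 70/209*1/15 + 45/209*1/5 = 45/209 = pi_R  (ok)

Answer: 94/209 70/209 45/209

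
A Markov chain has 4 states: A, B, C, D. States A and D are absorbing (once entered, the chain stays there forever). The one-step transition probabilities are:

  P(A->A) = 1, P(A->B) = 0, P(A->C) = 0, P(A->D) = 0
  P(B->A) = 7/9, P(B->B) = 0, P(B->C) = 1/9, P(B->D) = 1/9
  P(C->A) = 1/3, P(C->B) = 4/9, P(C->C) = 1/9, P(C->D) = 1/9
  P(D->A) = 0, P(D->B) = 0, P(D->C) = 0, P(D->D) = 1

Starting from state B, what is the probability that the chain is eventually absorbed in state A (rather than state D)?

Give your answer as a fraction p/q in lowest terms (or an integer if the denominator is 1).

Let a_i = P(absorbed in A | start in state i).
Boundary conditions: a_A = 1, a_D = 0.
For each transient state i, a_i = sum_j P(i->j) * a_j:
  a_B = 7/9*a_A + 0*a_B + 1/9*a_C + 1/9*a_D
  a_C = 1/3*a_A + 4/9*a_B + 1/9*a_C + 1/9*a_D

Substituting a_A = 1 and a_D = 0, rearrange to (I - Q) a = r where r[i] = P(i -> A):
  [1, -1/9] . (a_B, a_C) = 7/9
  [-4/9, 8/9] . (a_B, a_C) = 1/3

Solving yields:
  a_B = 59/68
  a_C = 55/68

Starting state is B, so the absorption probability is a_B = 59/68.

Answer: 59/68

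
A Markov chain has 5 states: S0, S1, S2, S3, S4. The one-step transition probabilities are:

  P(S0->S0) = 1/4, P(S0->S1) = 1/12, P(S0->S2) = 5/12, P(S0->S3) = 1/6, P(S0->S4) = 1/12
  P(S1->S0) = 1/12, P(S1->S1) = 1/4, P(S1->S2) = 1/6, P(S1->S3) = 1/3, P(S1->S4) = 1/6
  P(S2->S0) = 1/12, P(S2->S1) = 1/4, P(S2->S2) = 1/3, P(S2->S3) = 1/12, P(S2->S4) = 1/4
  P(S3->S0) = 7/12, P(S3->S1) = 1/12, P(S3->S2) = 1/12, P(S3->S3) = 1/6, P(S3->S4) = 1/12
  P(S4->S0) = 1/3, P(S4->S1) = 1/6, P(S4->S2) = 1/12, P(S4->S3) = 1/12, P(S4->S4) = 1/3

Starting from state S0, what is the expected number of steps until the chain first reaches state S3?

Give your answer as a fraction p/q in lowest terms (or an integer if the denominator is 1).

Let h_i = expected steps to first reach S3 from state i.
Boundary: h_S3 = 0.
First-step equations for the other states:
  h_S0 = 1 + 1/4*h_S0 + 1/12*h_S1 + 5/12*h_S2 + 1/6*h_S3 + 1/12*h_S4
  h_S1 = 1 + 1/12*h_S0 + 1/4*h_S1 + 1/6*h_S2 + 1/3*h_S3 + 1/6*h_S4
  h_S2 = 1 + 1/12*h_S0 + 1/4*h_S1 + 1/3*h_S2 + 1/12*h_S3 + 1/4*h_S4
  h_S4 = 1 + 1/3*h_S0 + 1/6*h_S1 + 1/12*h_S2 + 1/12*h_S3 + 1/3*h_S4

Substituting h_S3 = 0 and rearranging gives the linear system (I - Q) h = 1:
  [3/4, -1/12, -5/12, -1/12] . (h_S0, h_S1, h_S2, h_S4) = 1
  [-1/12, 3/4, -1/6, -1/6] . (h_S0, h_S1, h_S2, h_S4) = 1
  [-1/12, -1/4, 2/3, -1/4] . (h_S0, h_S1, h_S2, h_S4) = 1
  [-1/3, -1/6, -1/12, 2/3] . (h_S0, h_S1, h_S2, h_S4) = 1

Solving yields:
  h_S0 = 7830/1223
  h_S1 = 6186/1223
  h_S2 = 8256/1223
  h_S4 = 8328/1223

Starting state is S0, so the expected hitting time is h_S0 = 7830/1223.

Answer: 7830/1223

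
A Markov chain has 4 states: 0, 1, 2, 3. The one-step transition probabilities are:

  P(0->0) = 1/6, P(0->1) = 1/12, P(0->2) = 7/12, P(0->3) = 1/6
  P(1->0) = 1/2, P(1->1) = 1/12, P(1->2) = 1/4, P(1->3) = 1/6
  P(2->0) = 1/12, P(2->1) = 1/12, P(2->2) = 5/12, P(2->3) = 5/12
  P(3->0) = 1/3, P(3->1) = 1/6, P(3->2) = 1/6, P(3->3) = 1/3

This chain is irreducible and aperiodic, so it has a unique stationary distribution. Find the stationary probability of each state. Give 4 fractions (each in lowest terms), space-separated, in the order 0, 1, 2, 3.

Answer: 35/156 17/156 14/39 4/13

Derivation:
The stationary distribution satisfies pi = pi * P, i.e.:
  pi_0 = 1/6*pi_0 + 1/2*pi_1 + 1/12*pi_2 + 1/3*pi_3
  pi_1 = 1/12*pi_0 + 1/12*pi_1 + 1/12*pi_2 + 1/6*pi_3
  pi_2 = 7/12*pi_0 + 1/4*pi_1 + 5/12*pi_2 + 1/6*pi_3
  pi_3 = 1/6*pi_0 + 1/6*pi_1 + 5/12*pi_2 + 1/3*pi_3
with normalization: pi_0 + pi_1 + pi_2 + pi_3 = 1.

Using the first 3 balance equations plus normalization, the linear system A*pi = b is:
  [-5/6, 1/2, 1/12, 1/3] . pi = 0
  [1/12, -11/12, 1/12, 1/6] . pi = 0
  [7/12, 1/4, -7/12, 1/6] . pi = 0
  [1, 1, 1, 1] . pi = 1

Solving yields:
  pi_0 = 35/156
  pi_1 = 17/156
  pi_2 = 14/39
  pi_3 = 4/13

Verification (pi * P):
  35/156*1/6 + 17/156*1/2 + 14/39*1/12 + 4/13*1/3 = 35/156 = pi_0  (ok)
  35/156*1/12 + 17/156*1/12 + 14/39*1/12 + 4/13*1/6 = 17/156 = pi_1  (ok)
  35/156*7/12 + 17/156*1/4 + 14/39*5/12 + 4/13*1/6 = 14/39 = pi_2  (ok)
  35/156*1/6 + 17/156*1/6 + 14/39*5/12 + 4/13*1/3 = 4/13 = pi_3  (ok)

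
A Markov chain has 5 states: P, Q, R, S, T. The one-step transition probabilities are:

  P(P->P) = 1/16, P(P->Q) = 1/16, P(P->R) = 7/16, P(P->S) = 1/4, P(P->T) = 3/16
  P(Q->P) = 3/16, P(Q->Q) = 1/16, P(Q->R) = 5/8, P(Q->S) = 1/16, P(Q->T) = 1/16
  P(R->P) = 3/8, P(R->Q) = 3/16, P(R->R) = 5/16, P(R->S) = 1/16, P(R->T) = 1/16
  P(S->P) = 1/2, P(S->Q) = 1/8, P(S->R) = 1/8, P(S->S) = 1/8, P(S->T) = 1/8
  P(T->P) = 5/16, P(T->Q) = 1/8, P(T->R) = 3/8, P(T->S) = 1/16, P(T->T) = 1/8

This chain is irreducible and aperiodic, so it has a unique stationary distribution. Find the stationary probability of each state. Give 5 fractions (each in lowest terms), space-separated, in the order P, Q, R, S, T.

The stationary distribution satisfies pi = pi * P, i.e.:
  pi_P = 1/16*pi_P + 3/16*pi_Q + 3/8*pi_R + 1/2*pi_S + 5/16*pi_T
  pi_Q = 1/16*pi_P + 1/16*pi_Q + 3/16*pi_R + 1/8*pi_S + 1/8*pi_T
  pi_R = 7/16*pi_P + 5/8*pi_Q + 5/16*pi_R + 1/8*pi_S + 3/8*pi_T
  pi_S = 1/4*pi_P + 1/16*pi_Q + 1/16*pi_R + 1/8*pi_S + 1/16*pi_T
  pi_T = 3/16*pi_P + 1/16*pi_Q + 1/16*pi_R + 1/8*pi_S + 1/8*pi_T
with normalization: pi_P + pi_Q + pi_R + pi_S + pi_T = 1.

Using the first 4 balance equations plus normalization, the linear system A*pi = b is:
  [-15/16, 3/16, 3/8, 1/2, 5/16] . pi = 0
  [1/16, -15/16, 3/16, 1/8, 1/8] . pi = 0
  [7/16, 5/8, -11/16, 1/8, 3/8] . pi = 0
  [1/4, 1/16, 1/16, -7/8, 1/16] . pi = 0
  [1, 1, 1, 1, 1] . pi = 1

Solving yields:
  pi_P = 377/1374
  pi_Q = 254/2061
  pi_R = 1523/4122
  pi_S = 167/1374
  pi_T = 51/458

Verification (pi * P):
  377/1374*1/16 + 254/2061*3/16 + 1523/4122*3/8 + 167/1374*1/2 + 51/458*5/16 = 377/1374 = pi_P  (ok)
  377/1374*1/16 + 254/2061*1/16 + 1523/4122*3/16 + 167/1374*1/8 + 51/458*1/8 = 254/2061 = pi_Q  (ok)
  377/1374*7/16 + 254/2061*5/8 + 1523/4122*5/16 + 167/1374*1/8 + 51/458*3/8 = 1523/4122 = pi_R  (ok)
  377/1374*1/4 + 254/2061*1/16 + 1523/4122*1/16 + 167/1374*1/8 + 51/458*1/16 = 167/1374 = pi_S  (ok)
  377/1374*3/16 + 254/2061*1/16 + 1523/4122*1/16 + 167/1374*1/8 + 51/458*1/8 = 51/458 = pi_T  (ok)

Answer: 377/1374 254/2061 1523/4122 167/1374 51/458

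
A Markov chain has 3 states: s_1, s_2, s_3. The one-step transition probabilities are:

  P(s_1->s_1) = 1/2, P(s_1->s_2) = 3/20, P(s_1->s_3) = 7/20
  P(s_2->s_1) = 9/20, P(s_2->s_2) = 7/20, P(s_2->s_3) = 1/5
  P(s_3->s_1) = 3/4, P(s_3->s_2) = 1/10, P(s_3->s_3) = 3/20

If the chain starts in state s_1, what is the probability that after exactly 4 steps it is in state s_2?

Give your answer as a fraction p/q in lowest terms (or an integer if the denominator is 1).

Answer: 5447/32000

Derivation:
Computing P^4 by repeated multiplication:
P^1 =
  s_1: [1/2, 3/20, 7/20]
  s_2: [9/20, 7/20, 1/5]
  s_3: [3/4, 1/10, 3/20]
P^2 =
  s_1: [29/50, 13/80, 103/400]
  s_2: [213/400, 21/100, 103/400]
  s_3: [213/400, 13/80, 61/200]
P^3 =
  s_1: [89/160, 1357/8000, 2193/8000]
  s_2: [4431/8000, 1433/8000, 267/1000]
  s_3: [909/1600, 669/4000, 2117/8000]
P^4 =
  s_1: [11201/20000, 5447/32000, 43157/160000]
  s_2: [89247/160000, 6899/40000, 43157/160000]
  s_3: [89247/160000, 5447/32000, 21759/80000]

(P^4)[s_1 -> s_2] = 5447/32000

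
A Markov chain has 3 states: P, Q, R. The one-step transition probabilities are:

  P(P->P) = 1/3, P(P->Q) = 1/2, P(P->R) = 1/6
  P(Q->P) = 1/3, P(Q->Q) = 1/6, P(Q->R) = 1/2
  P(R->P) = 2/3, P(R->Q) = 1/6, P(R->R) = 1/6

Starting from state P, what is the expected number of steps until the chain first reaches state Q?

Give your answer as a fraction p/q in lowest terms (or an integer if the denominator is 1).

Answer: 9/4

Derivation:
Let h_i = expected steps to first reach Q from state i.
Boundary: h_Q = 0.
First-step equations for the other states:
  h_P = 1 + 1/3*h_P + 1/2*h_Q + 1/6*h_R
  h_R = 1 + 2/3*h_P + 1/6*h_Q + 1/6*h_R

Substituting h_Q = 0 and rearranging gives the linear system (I - Q) h = 1:
  [2/3, -1/6] . (h_P, h_R) = 1
  [-2/3, 5/6] . (h_P, h_R) = 1

Solving yields:
  h_P = 9/4
  h_R = 3

Starting state is P, so the expected hitting time is h_P = 9/4.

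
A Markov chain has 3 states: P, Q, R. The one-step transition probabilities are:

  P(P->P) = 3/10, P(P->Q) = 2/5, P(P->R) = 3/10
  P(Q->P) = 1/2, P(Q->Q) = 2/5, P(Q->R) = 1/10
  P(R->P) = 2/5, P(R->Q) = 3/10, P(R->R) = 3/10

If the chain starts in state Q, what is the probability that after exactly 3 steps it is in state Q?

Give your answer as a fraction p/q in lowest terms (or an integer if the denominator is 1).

Answer: 189/500

Derivation:
Computing P^3 by repeated multiplication:
P^1 =
  P: [3/10, 2/5, 3/10]
  Q: [1/2, 2/5, 1/10]
  R: [2/5, 3/10, 3/10]
P^2 =
  P: [41/100, 37/100, 11/50]
  Q: [39/100, 39/100, 11/50]
  R: [39/100, 37/100, 6/25]
P^3 =
  P: [99/250, 189/500, 113/500]
  Q: [2/5, 189/500, 111/500]
  R: [199/500, 47/125, 113/500]

(P^3)[Q -> Q] = 189/500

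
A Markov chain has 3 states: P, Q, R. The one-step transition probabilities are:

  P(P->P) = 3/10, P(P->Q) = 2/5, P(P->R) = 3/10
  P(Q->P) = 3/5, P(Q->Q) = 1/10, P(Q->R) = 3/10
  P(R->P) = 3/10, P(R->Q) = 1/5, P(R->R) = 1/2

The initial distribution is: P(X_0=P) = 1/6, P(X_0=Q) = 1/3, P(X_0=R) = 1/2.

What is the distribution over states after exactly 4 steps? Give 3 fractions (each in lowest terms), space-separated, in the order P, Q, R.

Propagating the distribution step by step (d_{t+1} = d_t * P):
d_0 = (P=1/6, Q=1/3, R=1/2)
  d_1[P] = 1/6*3/10 + 1/3*3/5 + 1/2*3/10 = 2/5
  d_1[Q] = 1/6*2/5 + 1/3*1/10 + 1/2*1/5 = 1/5
  d_1[R] = 1/6*3/10 + 1/3*3/10 + 1/2*1/2 = 2/5
d_1 = (P=2/5, Q=1/5, R=2/5)
  d_2[P] = 2/5*3/10 + 1/5*3/5 + 2/5*3/10 = 9/25
  d_2[Q] = 2/5*2/5 + 1/5*1/10 + 2/5*1/5 = 13/50
  d_2[R] = 2/5*3/10 + 1/5*3/10 + 2/5*1/2 = 19/50
d_2 = (P=9/25, Q=13/50, R=19/50)
  d_3[P] = 9/25*3/10 + 13/50*3/5 + 19/50*3/10 = 189/500
  d_3[Q] = 9/25*2/5 + 13/50*1/10 + 19/50*1/5 = 123/500
  d_3[R] = 9/25*3/10 + 13/50*3/10 + 19/50*1/2 = 47/125
d_3 = (P=189/500, Q=123/500, R=47/125)
  d_4[P] = 189/500*3/10 + 123/500*3/5 + 47/125*3/10 = 1869/5000
  d_4[Q] = 189/500*2/5 + 123/500*1/10 + 47/125*1/5 = 251/1000
  d_4[R] = 189/500*3/10 + 123/500*3/10 + 47/125*1/2 = 469/1250
d_4 = (P=1869/5000, Q=251/1000, R=469/1250)

Answer: 1869/5000 251/1000 469/1250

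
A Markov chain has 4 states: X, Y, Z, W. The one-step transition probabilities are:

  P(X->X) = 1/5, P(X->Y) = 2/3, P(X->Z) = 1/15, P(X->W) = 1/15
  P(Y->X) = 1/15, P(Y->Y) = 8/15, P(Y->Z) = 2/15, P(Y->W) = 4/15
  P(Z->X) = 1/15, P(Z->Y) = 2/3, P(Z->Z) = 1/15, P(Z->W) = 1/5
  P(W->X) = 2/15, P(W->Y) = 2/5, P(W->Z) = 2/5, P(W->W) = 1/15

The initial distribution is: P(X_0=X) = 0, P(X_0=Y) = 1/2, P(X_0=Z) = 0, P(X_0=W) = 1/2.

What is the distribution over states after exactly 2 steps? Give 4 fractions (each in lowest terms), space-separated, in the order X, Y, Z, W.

Answer: 41/450 14/25 23/150 44/225

Derivation:
Propagating the distribution step by step (d_{t+1} = d_t * P):
d_0 = (X=0, Y=1/2, Z=0, W=1/2)
  d_1[X] = 0*1/5 + 1/2*1/15 + 0*1/15 + 1/2*2/15 = 1/10
  d_1[Y] = 0*2/3 + 1/2*8/15 + 0*2/3 + 1/2*2/5 = 7/15
  d_1[Z] = 0*1/15 + 1/2*2/15 + 0*1/15 + 1/2*2/5 = 4/15
  d_1[W] = 0*1/15 + 1/2*4/15 + 0*1/5 + 1/2*1/15 = 1/6
d_1 = (X=1/10, Y=7/15, Z=4/15, W=1/6)
  d_2[X] = 1/10*1/5 + 7/15*1/15 + 4/15*1/15 + 1/6*2/15 = 41/450
  d_2[Y] = 1/10*2/3 + 7/15*8/15 + 4/15*2/3 + 1/6*2/5 = 14/25
  d_2[Z] = 1/10*1/15 + 7/15*2/15 + 4/15*1/15 + 1/6*2/5 = 23/150
  d_2[W] = 1/10*1/15 + 7/15*4/15 + 4/15*1/5 + 1/6*1/15 = 44/225
d_2 = (X=41/450, Y=14/25, Z=23/150, W=44/225)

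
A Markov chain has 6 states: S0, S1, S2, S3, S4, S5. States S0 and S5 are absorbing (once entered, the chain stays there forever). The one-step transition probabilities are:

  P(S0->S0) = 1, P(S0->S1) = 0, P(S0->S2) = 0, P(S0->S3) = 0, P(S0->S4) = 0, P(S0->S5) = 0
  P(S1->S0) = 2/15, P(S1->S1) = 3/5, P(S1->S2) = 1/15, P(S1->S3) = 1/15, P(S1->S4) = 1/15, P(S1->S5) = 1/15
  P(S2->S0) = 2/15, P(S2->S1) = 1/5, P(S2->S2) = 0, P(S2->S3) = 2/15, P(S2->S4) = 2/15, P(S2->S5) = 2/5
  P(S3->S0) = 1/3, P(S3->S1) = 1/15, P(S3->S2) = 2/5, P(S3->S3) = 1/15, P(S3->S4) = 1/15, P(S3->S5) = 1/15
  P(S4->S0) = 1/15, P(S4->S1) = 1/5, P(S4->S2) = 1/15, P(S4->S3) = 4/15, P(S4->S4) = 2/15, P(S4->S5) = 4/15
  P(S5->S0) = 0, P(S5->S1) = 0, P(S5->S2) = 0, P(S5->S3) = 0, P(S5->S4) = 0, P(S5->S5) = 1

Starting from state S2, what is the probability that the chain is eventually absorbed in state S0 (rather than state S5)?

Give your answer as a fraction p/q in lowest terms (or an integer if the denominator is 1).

Answer: 4828/12677

Derivation:
Let a_i = P(absorbed in S0 | start in state i).
Boundary conditions: a_S0 = 1, a_S5 = 0.
For each transient state i, a_i = sum_j P(i->j) * a_j:
  a_S1 = 2/15*a_S0 + 3/5*a_S1 + 1/15*a_S2 + 1/15*a_S3 + 1/15*a_S4 + 1/15*a_S5
  a_S2 = 2/15*a_S0 + 1/5*a_S1 + 0*a_S2 + 2/15*a_S3 + 2/15*a_S4 + 2/5*a_S5
  a_S3 = 1/3*a_S0 + 1/15*a_S1 + 2/5*a_S2 + 1/15*a_S3 + 1/15*a_S4 + 1/15*a_S5
  a_S4 = 1/15*a_S0 + 1/5*a_S1 + 1/15*a_S2 + 4/15*a_S3 + 2/15*a_S4 + 4/15*a_S5

Substituting a_S0 = 1 and a_S5 = 0, rearrange to (I - Q) a = r where r[i] = P(i -> S0):
  [2/5, -1/15, -1/15, -1/15] . (a_S1, a_S2, a_S3, a_S4) = 2/15
  [-1/5, 1, -2/15, -2/15] . (a_S1, a_S2, a_S3, a_S4) = 2/15
  [-1/15, -2/5, 14/15, -1/15] . (a_S1, a_S2, a_S3, a_S4) = 1/3
  [-1/5, -1/15, -4/15, 13/15] . (a_S1, a_S2, a_S3, a_S4) = 1/15

Solving yields:
  a_S1 = 7162/12677
  a_S2 = 4828/12677
  a_S3 = 7487/12677
  a_S4 = 5303/12677

Starting state is S2, so the absorption probability is a_S2 = 4828/12677.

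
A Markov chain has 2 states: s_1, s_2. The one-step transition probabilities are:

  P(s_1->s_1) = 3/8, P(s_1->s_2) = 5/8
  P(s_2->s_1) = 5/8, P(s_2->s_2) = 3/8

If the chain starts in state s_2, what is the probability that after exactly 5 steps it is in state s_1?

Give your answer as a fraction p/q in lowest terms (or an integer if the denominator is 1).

Answer: 1025/2048

Derivation:
Computing P^5 by repeated multiplication:
P^1 =
  s_1: [3/8, 5/8]
  s_2: [5/8, 3/8]
P^2 =
  s_1: [17/32, 15/32]
  s_2: [15/32, 17/32]
P^3 =
  s_1: [63/128, 65/128]
  s_2: [65/128, 63/128]
P^4 =
  s_1: [257/512, 255/512]
  s_2: [255/512, 257/512]
P^5 =
  s_1: [1023/2048, 1025/2048]
  s_2: [1025/2048, 1023/2048]

(P^5)[s_2 -> s_1] = 1025/2048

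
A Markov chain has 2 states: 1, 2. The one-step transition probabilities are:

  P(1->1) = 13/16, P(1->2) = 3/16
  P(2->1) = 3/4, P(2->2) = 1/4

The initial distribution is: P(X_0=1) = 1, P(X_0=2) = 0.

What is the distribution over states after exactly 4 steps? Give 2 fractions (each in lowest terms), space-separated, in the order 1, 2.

Propagating the distribution step by step (d_{t+1} = d_t * P):
d_0 = (1=1, 2=0)
  d_1[1] = 1*13/16 + 0*3/4 = 13/16
  d_1[2] = 1*3/16 + 0*1/4 = 3/16
d_1 = (1=13/16, 2=3/16)
  d_2[1] = 13/16*13/16 + 3/16*3/4 = 205/256
  d_2[2] = 13/16*3/16 + 3/16*1/4 = 51/256
d_2 = (1=205/256, 2=51/256)
  d_3[1] = 205/256*13/16 + 51/256*3/4 = 3277/4096
  d_3[2] = 205/256*3/16 + 51/256*1/4 = 819/4096
d_3 = (1=3277/4096, 2=819/4096)
  d_4[1] = 3277/4096*13/16 + 819/4096*3/4 = 52429/65536
  d_4[2] = 3277/4096*3/16 + 819/4096*1/4 = 13107/65536
d_4 = (1=52429/65536, 2=13107/65536)

Answer: 52429/65536 13107/65536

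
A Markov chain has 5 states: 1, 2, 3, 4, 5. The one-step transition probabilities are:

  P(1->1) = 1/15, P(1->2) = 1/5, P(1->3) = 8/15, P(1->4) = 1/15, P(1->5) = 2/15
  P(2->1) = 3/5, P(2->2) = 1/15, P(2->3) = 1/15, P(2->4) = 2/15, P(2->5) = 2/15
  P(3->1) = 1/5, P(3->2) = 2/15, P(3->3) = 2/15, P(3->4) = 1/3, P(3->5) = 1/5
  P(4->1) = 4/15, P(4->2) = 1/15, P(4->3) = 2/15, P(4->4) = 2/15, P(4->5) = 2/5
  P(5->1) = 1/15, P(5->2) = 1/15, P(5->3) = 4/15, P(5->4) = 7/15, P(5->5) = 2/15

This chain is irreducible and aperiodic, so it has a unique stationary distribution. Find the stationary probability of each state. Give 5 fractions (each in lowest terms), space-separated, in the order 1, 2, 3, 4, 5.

Answer: 14947/73216 4013/36608 135/572 1339/5632 3889/18304

Derivation:
The stationary distribution satisfies pi = pi * P, i.e.:
  pi_1 = 1/15*pi_1 + 3/5*pi_2 + 1/5*pi_3 + 4/15*pi_4 + 1/15*pi_5
  pi_2 = 1/5*pi_1 + 1/15*pi_2 + 2/15*pi_3 + 1/15*pi_4 + 1/15*pi_5
  pi_3 = 8/15*pi_1 + 1/15*pi_2 + 2/15*pi_3 + 2/15*pi_4 + 4/15*pi_5
  pi_4 = 1/15*pi_1 + 2/15*pi_2 + 1/3*pi_3 + 2/15*pi_4 + 7/15*pi_5
  pi_5 = 2/15*pi_1 + 2/15*pi_2 + 1/5*pi_3 + 2/5*pi_4 + 2/15*pi_5
with normalization: pi_1 + pi_2 + pi_3 + pi_4 + pi_5 = 1.

Using the first 4 balance equations plus normalization, the linear system A*pi = b is:
  [-14/15, 3/5, 1/5, 4/15, 1/15] . pi = 0
  [1/5, -14/15, 2/15, 1/15, 1/15] . pi = 0
  [8/15, 1/15, -13/15, 2/15, 4/15] . pi = 0
  [1/15, 2/15, 1/3, -13/15, 7/15] . pi = 0
  [1, 1, 1, 1, 1] . pi = 1

Solving yields:
  pi_1 = 14947/73216
  pi_2 = 4013/36608
  pi_3 = 135/572
  pi_4 = 1339/5632
  pi_5 = 3889/18304

Verification (pi * P):
  14947/73216*1/15 + 4013/36608*3/5 + 135/572*1/5 + 1339/5632*4/15 + 3889/18304*1/15 = 14947/73216 = pi_1  (ok)
  14947/73216*1/5 + 4013/36608*1/15 + 135/572*2/15 + 1339/5632*1/15 + 3889/18304*1/15 = 4013/36608 = pi_2  (ok)
  14947/73216*8/15 + 4013/36608*1/15 + 135/572*2/15 + 1339/5632*2/15 + 3889/18304*4/15 = 135/572 = pi_3  (ok)
  14947/73216*1/15 + 4013/36608*2/15 + 135/572*1/3 + 1339/5632*2/15 + 3889/18304*7/15 = 1339/5632 = pi_4  (ok)
  14947/73216*2/15 + 4013/36608*2/15 + 135/572*1/5 + 1339/5632*2/5 + 3889/18304*2/15 = 3889/18304 = pi_5  (ok)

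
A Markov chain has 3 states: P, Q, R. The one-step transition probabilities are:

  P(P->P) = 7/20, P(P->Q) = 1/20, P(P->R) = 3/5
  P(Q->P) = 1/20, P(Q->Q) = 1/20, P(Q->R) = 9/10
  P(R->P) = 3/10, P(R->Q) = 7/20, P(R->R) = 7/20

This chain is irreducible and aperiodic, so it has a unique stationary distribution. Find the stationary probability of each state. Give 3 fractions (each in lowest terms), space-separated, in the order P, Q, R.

Answer: 121/464 97/464 123/232

Derivation:
The stationary distribution satisfies pi = pi * P, i.e.:
  pi_P = 7/20*pi_P + 1/20*pi_Q + 3/10*pi_R
  pi_Q = 1/20*pi_P + 1/20*pi_Q + 7/20*pi_R
  pi_R = 3/5*pi_P + 9/10*pi_Q + 7/20*pi_R
with normalization: pi_P + pi_Q + pi_R = 1.

Using the first 2 balance equations plus normalization, the linear system A*pi = b is:
  [-13/20, 1/20, 3/10] . pi = 0
  [1/20, -19/20, 7/20] . pi = 0
  [1, 1, 1] . pi = 1

Solving yields:
  pi_P = 121/464
  pi_Q = 97/464
  pi_R = 123/232

Verification (pi * P):
  121/464*7/20 + 97/464*1/20 + 123/232*3/10 = 121/464 = pi_P  (ok)
  121/464*1/20 + 97/464*1/20 + 123/232*7/20 = 97/464 = pi_Q  (ok)
  121/464*3/5 + 97/464*9/10 + 123/232*7/20 = 123/232 = pi_R  (ok)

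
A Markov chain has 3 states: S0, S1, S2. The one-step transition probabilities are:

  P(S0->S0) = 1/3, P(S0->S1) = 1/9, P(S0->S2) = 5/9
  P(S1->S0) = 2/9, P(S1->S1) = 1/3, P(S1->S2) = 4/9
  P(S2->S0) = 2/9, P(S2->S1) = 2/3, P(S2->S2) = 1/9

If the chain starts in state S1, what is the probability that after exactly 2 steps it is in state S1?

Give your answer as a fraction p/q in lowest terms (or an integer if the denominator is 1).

Computing P^2 by repeated multiplication:
P^1 =
  S0: [1/3, 1/9, 5/9]
  S1: [2/9, 1/3, 4/9]
  S2: [2/9, 2/3, 1/9]
P^2 =
  S0: [7/27, 4/9, 8/27]
  S1: [20/81, 35/81, 26/81]
  S2: [20/81, 26/81, 35/81]

(P^2)[S1 -> S1] = 35/81

Answer: 35/81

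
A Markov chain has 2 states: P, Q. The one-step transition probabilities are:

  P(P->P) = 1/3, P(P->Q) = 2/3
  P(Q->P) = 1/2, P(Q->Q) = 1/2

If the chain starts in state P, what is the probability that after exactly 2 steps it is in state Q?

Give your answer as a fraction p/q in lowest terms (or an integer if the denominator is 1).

Computing P^2 by repeated multiplication:
P^1 =
  P: [1/3, 2/3]
  Q: [1/2, 1/2]
P^2 =
  P: [4/9, 5/9]
  Q: [5/12, 7/12]

(P^2)[P -> Q] = 5/9

Answer: 5/9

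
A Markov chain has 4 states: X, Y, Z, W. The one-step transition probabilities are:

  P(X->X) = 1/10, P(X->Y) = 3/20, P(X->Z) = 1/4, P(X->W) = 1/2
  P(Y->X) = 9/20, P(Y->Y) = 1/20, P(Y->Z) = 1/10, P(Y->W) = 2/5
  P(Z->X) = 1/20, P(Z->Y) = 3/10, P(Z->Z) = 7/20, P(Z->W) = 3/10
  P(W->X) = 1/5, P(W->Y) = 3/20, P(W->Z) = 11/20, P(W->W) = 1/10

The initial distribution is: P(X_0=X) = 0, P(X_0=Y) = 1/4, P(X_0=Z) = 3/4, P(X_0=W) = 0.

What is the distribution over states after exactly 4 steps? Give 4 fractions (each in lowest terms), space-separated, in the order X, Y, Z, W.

Propagating the distribution step by step (d_{t+1} = d_t * P):
d_0 = (X=0, Y=1/4, Z=3/4, W=0)
  d_1[X] = 0*1/10 + 1/4*9/20 + 3/4*1/20 + 0*1/5 = 3/20
  d_1[Y] = 0*3/20 + 1/4*1/20 + 3/4*3/10 + 0*3/20 = 19/80
  d_1[Z] = 0*1/4 + 1/4*1/10 + 3/4*7/20 + 0*11/20 = 23/80
  d_1[W] = 0*1/2 + 1/4*2/5 + 3/4*3/10 + 0*1/10 = 13/40
d_1 = (X=3/20, Y=19/80, Z=23/80, W=13/40)
  d_2[X] = 3/20*1/10 + 19/80*9/20 + 23/80*1/20 + 13/40*1/5 = 161/800
  d_2[Y] = 3/20*3/20 + 19/80*1/20 + 23/80*3/10 + 13/40*3/20 = 271/1600
  d_2[Z] = 3/20*1/4 + 19/80*1/10 + 23/80*7/20 + 13/40*11/20 = 109/320
  d_2[W] = 3/20*1/2 + 19/80*2/5 + 23/80*3/10 + 13/40*1/10 = 231/800
d_2 = (X=161/800, Y=271/1600, Z=109/320, W=231/800)
  d_3[X] = 161/800*1/10 + 271/1600*9/20 + 109/320*1/20 + 231/800*1/5 = 1369/8000
  d_3[Y] = 161/800*3/20 + 271/1600*1/20 + 109/320*3/10 + 231/800*3/20 = 5893/32000
  d_3[Z] = 161/800*1/4 + 271/1600*1/10 + 109/320*7/20 + 231/800*11/20 = 11049/32000
  d_3[W] = 161/800*1/2 + 271/1600*2/5 + 109/320*3/10 + 231/800*1/10 = 4791/16000
d_3 = (X=1369/8000, Y=5893/32000, Z=11049/32000, W=4791/16000)
  d_4[X] = 1369/8000*1/10 + 5893/32000*9/20 + 11049/32000*1/20 + 4791/16000*1/5 = 56683/320000
  d_4[Y] = 1369/8000*3/20 + 5893/32000*1/20 + 11049/32000*3/10 + 4791/16000*3/20 = 117361/640000
  d_4[Z] = 1369/8000*1/4 + 5893/32000*1/10 + 11049/32000*7/20 + 4791/16000*11/20 = 221911/640000
  d_4[W] = 1369/8000*1/2 + 5893/32000*2/5 + 11049/32000*3/10 + 4791/16000*1/10 = 93681/320000
d_4 = (X=56683/320000, Y=117361/640000, Z=221911/640000, W=93681/320000)

Answer: 56683/320000 117361/640000 221911/640000 93681/320000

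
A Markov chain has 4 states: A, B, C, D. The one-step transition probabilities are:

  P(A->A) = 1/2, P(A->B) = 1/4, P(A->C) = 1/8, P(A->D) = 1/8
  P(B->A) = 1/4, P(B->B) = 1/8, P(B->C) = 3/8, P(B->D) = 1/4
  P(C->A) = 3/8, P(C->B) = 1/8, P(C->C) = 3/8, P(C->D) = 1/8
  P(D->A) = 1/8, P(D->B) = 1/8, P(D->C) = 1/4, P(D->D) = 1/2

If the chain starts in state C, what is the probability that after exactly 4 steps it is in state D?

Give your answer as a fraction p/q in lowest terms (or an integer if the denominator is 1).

Computing P^4 by repeated multiplication:
P^1 =
  A: [1/2, 1/4, 1/8, 1/8]
  B: [1/4, 1/8, 3/8, 1/4]
  C: [3/8, 1/8, 3/8, 1/8]
  D: [1/8, 1/8, 1/4, 1/2]
P^2 =
  A: [3/8, 3/16, 15/64, 13/64]
  B: [21/64, 5/32, 9/32, 15/64]
  C: [3/8, 11/64, 17/64, 3/16]
  D: [1/4, 9/64, 9/32, 21/64]
P^3 =
  A: [89/256, 11/64, 131/512, 115/512]
  B: [173/512, 85/512, 135/512, 119/512]
  C: [181/512, 11/64, 33/128, 111/512]
  D: [157/512, 5/32, 139/512, 17/64]
P^4 =
  A: [349/1024, 345/2048, 1065/4096, 945/4096]
  B: [693/2048, 685/4096, 1071/4096, 477/2048]
  C: [1407/4096, 693/4096, 1063/4096, 933/4096]
  D: [1341/4096, 669/4096, 543/2048, 125/512]

(P^4)[C -> D] = 933/4096

Answer: 933/4096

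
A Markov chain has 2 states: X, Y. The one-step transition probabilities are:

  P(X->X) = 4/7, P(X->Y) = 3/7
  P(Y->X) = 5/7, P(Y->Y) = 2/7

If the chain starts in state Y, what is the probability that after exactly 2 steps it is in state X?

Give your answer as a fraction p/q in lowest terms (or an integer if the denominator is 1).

Computing P^2 by repeated multiplication:
P^1 =
  X: [4/7, 3/7]
  Y: [5/7, 2/7]
P^2 =
  X: [31/49, 18/49]
  Y: [30/49, 19/49]

(P^2)[Y -> X] = 30/49

Answer: 30/49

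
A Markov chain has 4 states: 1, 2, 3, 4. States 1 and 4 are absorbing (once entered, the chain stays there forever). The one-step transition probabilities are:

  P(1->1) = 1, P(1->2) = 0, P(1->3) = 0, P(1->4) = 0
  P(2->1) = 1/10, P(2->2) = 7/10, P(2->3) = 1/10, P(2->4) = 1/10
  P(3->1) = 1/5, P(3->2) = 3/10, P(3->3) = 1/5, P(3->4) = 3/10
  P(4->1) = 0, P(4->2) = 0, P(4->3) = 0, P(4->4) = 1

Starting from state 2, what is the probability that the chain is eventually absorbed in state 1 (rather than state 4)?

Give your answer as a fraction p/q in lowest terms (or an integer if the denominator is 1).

Let a_i = P(absorbed in 1 | start in state i).
Boundary conditions: a_1 = 1, a_4 = 0.
For each transient state i, a_i = sum_j P(i->j) * a_j:
  a_2 = 1/10*a_1 + 7/10*a_2 + 1/10*a_3 + 1/10*a_4
  a_3 = 1/5*a_1 + 3/10*a_2 + 1/5*a_3 + 3/10*a_4

Substituting a_1 = 1 and a_4 = 0, rearrange to (I - Q) a = r where r[i] = P(i -> 1):
  [3/10, -1/10] . (a_2, a_3) = 1/10
  [-3/10, 4/5] . (a_2, a_3) = 1/5

Solving yields:
  a_2 = 10/21
  a_3 = 3/7

Starting state is 2, so the absorption probability is a_2 = 10/21.

Answer: 10/21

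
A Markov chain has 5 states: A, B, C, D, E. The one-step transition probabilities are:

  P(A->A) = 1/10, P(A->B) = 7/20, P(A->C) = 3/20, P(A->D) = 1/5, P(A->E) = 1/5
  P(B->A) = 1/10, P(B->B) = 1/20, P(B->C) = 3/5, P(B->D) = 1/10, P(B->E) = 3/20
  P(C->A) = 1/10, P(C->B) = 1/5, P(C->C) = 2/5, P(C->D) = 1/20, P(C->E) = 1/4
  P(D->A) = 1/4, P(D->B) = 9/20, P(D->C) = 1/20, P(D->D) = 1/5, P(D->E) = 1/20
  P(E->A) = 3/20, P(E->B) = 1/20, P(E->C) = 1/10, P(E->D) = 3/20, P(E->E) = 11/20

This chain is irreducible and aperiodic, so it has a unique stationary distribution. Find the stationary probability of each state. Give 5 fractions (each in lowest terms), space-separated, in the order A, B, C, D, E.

The stationary distribution satisfies pi = pi * P, i.e.:
  pi_A = 1/10*pi_A + 1/10*pi_B + 1/10*pi_C + 1/4*pi_D + 3/20*pi_E
  pi_B = 7/20*pi_A + 1/20*pi_B + 1/5*pi_C + 9/20*pi_D + 1/20*pi_E
  pi_C = 3/20*pi_A + 3/5*pi_B + 2/5*pi_C + 1/20*pi_D + 1/10*pi_E
  pi_D = 1/5*pi_A + 1/10*pi_B + 1/20*pi_C + 1/5*pi_D + 3/20*pi_E
  pi_E = 1/5*pi_A + 3/20*pi_B + 1/4*pi_C + 1/20*pi_D + 11/20*pi_E
with normalization: pi_A + pi_B + pi_C + pi_D + pi_E = 1.

Using the first 4 balance equations plus normalization, the linear system A*pi = b is:
  [-9/10, 1/10, 1/10, 1/4, 3/20] . pi = 0
  [7/20, -19/20, 1/5, 9/20, 1/20] . pi = 0
  [3/20, 3/5, -3/5, 1/20, 1/10] . pi = 0
  [1/5, 1/10, 1/20, -4/5, 3/20] . pi = 0
  [1, 1, 1, 1, 1] . pi = 1

Solving yields:
  pi_A = 14377/107881
  pi_B = 19589/107881
  pi_C = 29455/107881
  pi_D = 13659/107881
  pi_E = 30801/107881

Verification (pi * P):
  14377/107881*1/10 + 19589/107881*1/10 + 29455/107881*1/10 + 13659/107881*1/4 + 30801/107881*3/20 = 14377/107881 = pi_A  (ok)
  14377/107881*7/20 + 19589/107881*1/20 + 29455/107881*1/5 + 13659/107881*9/20 + 30801/107881*1/20 = 19589/107881 = pi_B  (ok)
  14377/107881*3/20 + 19589/107881*3/5 + 29455/107881*2/5 + 13659/107881*1/20 + 30801/107881*1/10 = 29455/107881 = pi_C  (ok)
  14377/107881*1/5 + 19589/107881*1/10 + 29455/107881*1/20 + 13659/107881*1/5 + 30801/107881*3/20 = 13659/107881 = pi_D  (ok)
  14377/107881*1/5 + 19589/107881*3/20 + 29455/107881*1/4 + 13659/107881*1/20 + 30801/107881*11/20 = 30801/107881 = pi_E  (ok)

Answer: 14377/107881 19589/107881 29455/107881 13659/107881 30801/107881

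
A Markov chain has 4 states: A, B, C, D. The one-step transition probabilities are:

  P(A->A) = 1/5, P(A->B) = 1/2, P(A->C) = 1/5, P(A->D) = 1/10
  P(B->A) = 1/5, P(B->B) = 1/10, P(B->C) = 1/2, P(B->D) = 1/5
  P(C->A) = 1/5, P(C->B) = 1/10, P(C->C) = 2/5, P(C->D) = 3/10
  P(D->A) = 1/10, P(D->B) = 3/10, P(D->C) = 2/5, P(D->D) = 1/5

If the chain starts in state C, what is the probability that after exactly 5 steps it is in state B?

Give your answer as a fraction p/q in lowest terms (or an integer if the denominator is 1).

Computing P^5 by repeated multiplication:
P^1 =
  A: [1/5, 1/2, 1/5, 1/10]
  B: [1/5, 1/10, 1/2, 1/5]
  C: [1/5, 1/10, 2/5, 3/10]
  D: [1/10, 3/10, 2/5, 1/5]
P^2 =
  A: [19/100, 1/5, 41/100, 1/5]
  B: [9/50, 11/50, 37/100, 23/100]
  C: [17/100, 6/25, 37/100, 11/50]
  D: [9/50, 9/50, 41/100, 23/100]
P^3 =
  A: [9/50, 27/125, 191/500, 111/500]
  B: [177/1000, 109/500, 193/500, 219/1000]
  C: [89/500, 53/250, 39/100, 11/50]
  D: [177/1000, 109/500, 191/500, 223/1000]
P^4 =
  A: [889/5000, 541/2500, 241/625, 1101/5000]
  B: [1781/10000, 1073/5000, 483/1250, 2209/10000]
  C: [89/500, 269/1250, 241/625, 553/2500]
  D: [1777/10000, 1077/5000, 483/1250, 441/2000]
P^5 =
  A: [8899/50000, 5379/25000, 2413/6250, 11039/50000]
  B: [17791/100000, 10771/50000, 4823/12500, 22083/100000]
  C: [4447/25000, 2693/12500, 1206/3125, 5519/25000]
  D: [3559/20000, 10759/50000, 193/500, 22087/100000]

(P^5)[C -> B] = 2693/12500

Answer: 2693/12500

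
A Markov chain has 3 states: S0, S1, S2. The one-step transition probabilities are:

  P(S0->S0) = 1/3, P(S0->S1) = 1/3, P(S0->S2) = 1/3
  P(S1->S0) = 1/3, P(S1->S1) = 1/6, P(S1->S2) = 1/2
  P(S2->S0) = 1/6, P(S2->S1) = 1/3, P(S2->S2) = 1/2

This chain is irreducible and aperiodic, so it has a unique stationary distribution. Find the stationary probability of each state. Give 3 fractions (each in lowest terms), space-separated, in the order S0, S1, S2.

The stationary distribution satisfies pi = pi * P, i.e.:
  pi_S0 = 1/3*pi_S0 + 1/3*pi_S1 + 1/6*pi_S2
  pi_S1 = 1/3*pi_S0 + 1/6*pi_S1 + 1/3*pi_S2
  pi_S2 = 1/3*pi_S0 + 1/2*pi_S1 + 1/2*pi_S2
with normalization: pi_S0 + pi_S1 + pi_S2 = 1.

Using the first 2 balance equations plus normalization, the linear system A*pi = b is:
  [-2/3, 1/3, 1/6] . pi = 0
  [1/3, -5/6, 1/3] . pi = 0
  [1, 1, 1] . pi = 1

Solving yields:
  pi_S0 = 9/35
  pi_S1 = 2/7
  pi_S2 = 16/35

Verification (pi * P):
  9/35*1/3 + 2/7*1/3 + 16/35*1/6 = 9/35 = pi_S0  (ok)
  9/35*1/3 + 2/7*1/6 + 16/35*1/3 = 2/7 = pi_S1  (ok)
  9/35*1/3 + 2/7*1/2 + 16/35*1/2 = 16/35 = pi_S2  (ok)

Answer: 9/35 2/7 16/35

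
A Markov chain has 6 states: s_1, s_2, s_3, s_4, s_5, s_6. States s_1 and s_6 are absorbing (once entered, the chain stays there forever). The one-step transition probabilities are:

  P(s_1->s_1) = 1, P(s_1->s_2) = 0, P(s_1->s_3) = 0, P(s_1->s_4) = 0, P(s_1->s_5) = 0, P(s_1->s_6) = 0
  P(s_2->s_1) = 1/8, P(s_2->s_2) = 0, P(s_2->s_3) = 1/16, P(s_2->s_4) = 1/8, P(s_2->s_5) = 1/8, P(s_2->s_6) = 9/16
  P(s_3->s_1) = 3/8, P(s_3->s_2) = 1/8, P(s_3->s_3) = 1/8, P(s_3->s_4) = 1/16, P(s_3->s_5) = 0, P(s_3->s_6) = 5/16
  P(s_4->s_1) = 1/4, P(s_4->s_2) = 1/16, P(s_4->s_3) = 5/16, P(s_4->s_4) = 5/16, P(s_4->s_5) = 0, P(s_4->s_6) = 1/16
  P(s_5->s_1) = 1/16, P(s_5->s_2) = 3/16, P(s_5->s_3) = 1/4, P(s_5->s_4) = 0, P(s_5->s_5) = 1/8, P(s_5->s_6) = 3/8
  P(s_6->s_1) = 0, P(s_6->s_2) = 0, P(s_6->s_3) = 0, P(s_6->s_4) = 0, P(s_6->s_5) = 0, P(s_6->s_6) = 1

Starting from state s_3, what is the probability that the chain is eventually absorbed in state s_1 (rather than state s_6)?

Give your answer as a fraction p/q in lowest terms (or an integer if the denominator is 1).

Answer: 8003/15652

Derivation:
Let a_i = P(absorbed in s_1 | start in state i).
Boundary conditions: a_s_1 = 1, a_s_6 = 0.
For each transient state i, a_i = sum_j P(i->j) * a_j:
  a_s_2 = 1/8*a_s_1 + 0*a_s_2 + 1/16*a_s_3 + 1/8*a_s_4 + 1/8*a_s_5 + 9/16*a_s_6
  a_s_3 = 3/8*a_s_1 + 1/8*a_s_2 + 1/8*a_s_3 + 1/16*a_s_4 + 0*a_s_5 + 5/16*a_s_6
  a_s_4 = 1/4*a_s_1 + 1/16*a_s_2 + 5/16*a_s_3 + 5/16*a_s_4 + 0*a_s_5 + 1/16*a_s_6
  a_s_5 = 1/16*a_s_1 + 3/16*a_s_2 + 1/4*a_s_3 + 0*a_s_4 + 1/8*a_s_5 + 3/8*a_s_6

Substituting a_s_1 = 1 and a_s_6 = 0, rearrange to (I - Q) a = r where r[i] = P(i -> s_1):
  [1, -1/16, -1/8, -1/8] . (a_s_2, a_s_3, a_s_4, a_s_5) = 1/8
  [-1/8, 7/8, -1/16, 0] . (a_s_2, a_s_3, a_s_4, a_s_5) = 3/8
  [-1/16, -5/16, 11/16, 0] . (a_s_2, a_s_3, a_s_4, a_s_5) = 1/4
  [-3/16, -1/4, 0, 7/8] . (a_s_2, a_s_3, a_s_4, a_s_5) = 1/16

Solving yields:
  a_s_2 = 4209/15652
  a_s_3 = 8003/15652
  a_s_4 = 2428/3913
  a_s_5 = 8613/31304

Starting state is s_3, so the absorption probability is a_s_3 = 8003/15652.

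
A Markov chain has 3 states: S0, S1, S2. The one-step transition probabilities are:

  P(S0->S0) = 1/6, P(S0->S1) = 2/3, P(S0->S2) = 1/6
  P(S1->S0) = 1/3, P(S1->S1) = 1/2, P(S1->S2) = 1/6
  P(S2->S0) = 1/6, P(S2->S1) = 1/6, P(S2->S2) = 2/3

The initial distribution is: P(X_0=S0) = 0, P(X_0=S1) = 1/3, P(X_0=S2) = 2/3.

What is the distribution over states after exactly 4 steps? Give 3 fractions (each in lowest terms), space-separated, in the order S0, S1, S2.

Answer: 905/3888 803/1944 17/48

Derivation:
Propagating the distribution step by step (d_{t+1} = d_t * P):
d_0 = (S0=0, S1=1/3, S2=2/3)
  d_1[S0] = 0*1/6 + 1/3*1/3 + 2/3*1/6 = 2/9
  d_1[S1] = 0*2/3 + 1/3*1/2 + 2/3*1/6 = 5/18
  d_1[S2] = 0*1/6 + 1/3*1/6 + 2/3*2/3 = 1/2
d_1 = (S0=2/9, S1=5/18, S2=1/2)
  d_2[S0] = 2/9*1/6 + 5/18*1/3 + 1/2*1/6 = 23/108
  d_2[S1] = 2/9*2/3 + 5/18*1/2 + 1/2*1/6 = 10/27
  d_2[S2] = 2/9*1/6 + 5/18*1/6 + 1/2*2/3 = 5/12
d_2 = (S0=23/108, S1=10/27, S2=5/12)
  d_3[S0] = 23/108*1/6 + 10/27*1/3 + 5/12*1/6 = 37/162
  d_3[S1] = 23/108*2/3 + 10/27*1/2 + 5/12*1/6 = 257/648
  d_3[S2] = 23/108*1/6 + 10/27*1/6 + 5/12*2/3 = 3/8
d_3 = (S0=37/162, S1=257/648, S2=3/8)
  d_4[S0] = 37/162*1/6 + 257/648*1/3 + 3/8*1/6 = 905/3888
  d_4[S1] = 37/162*2/3 + 257/648*1/2 + 3/8*1/6 = 803/1944
  d_4[S2] = 37/162*1/6 + 257/648*1/6 + 3/8*2/3 = 17/48
d_4 = (S0=905/3888, S1=803/1944, S2=17/48)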